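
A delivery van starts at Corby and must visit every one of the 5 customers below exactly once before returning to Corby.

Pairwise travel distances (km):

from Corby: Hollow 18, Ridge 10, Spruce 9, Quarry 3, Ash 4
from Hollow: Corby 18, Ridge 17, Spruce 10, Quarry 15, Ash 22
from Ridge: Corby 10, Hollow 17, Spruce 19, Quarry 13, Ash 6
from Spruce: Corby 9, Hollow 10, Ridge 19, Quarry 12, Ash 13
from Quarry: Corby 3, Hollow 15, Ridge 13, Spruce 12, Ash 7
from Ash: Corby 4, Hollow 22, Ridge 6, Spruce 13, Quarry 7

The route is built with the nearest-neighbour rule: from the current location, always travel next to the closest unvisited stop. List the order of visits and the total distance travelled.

At Corby the remaining stops are Quarry 3, Ash 4, Spruce 9, Ridge 10, Hollow 18; go to Quarry.
At Quarry the remaining stops are Ash 7, Spruce 12, Ridge 13, Hollow 15; go to Ash.
At Ash the remaining stops are Ridge 6, Spruce 13, Hollow 22; go to Ridge.
At Ridge the remaining stops are Hollow 17, Spruce 19; go to Hollow.
At Hollow the remaining stops are Spruce 10; go to Spruce.
Return Spruce→Corby: 9.
Total = 3 + 7 + 6 + 17 + 10 + 9 = 52.

Nearest-neighbour total = 52 km; route Corby → Quarry → Ash → Ridge → Hollow → Spruce → Corby.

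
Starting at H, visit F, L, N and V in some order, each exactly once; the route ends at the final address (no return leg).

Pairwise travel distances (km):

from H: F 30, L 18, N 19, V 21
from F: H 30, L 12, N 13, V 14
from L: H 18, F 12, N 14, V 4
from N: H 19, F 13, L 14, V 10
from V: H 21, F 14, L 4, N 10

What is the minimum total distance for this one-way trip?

Minimum one-way distance = 45 km.

There are 4! = 24 possible orderings.
H → F → L → N → V: 30+12+14+10 = 66
H → F → L → V → N: 30+12+4+10 = 56
H → F → N → L → V: 30+13+14+4 = 61
H → F → N → V → L: 30+13+10+4 = 57
H → F → V → L → N: 30+14+4+14 = 62
H → F → V → N → L: 30+14+10+14 = 68
H → L → F → N → V: 18+12+13+10 = 53
H → L → F → V → N: 18+12+14+10 = 54
H → L → N → F → V: 18+14+13+14 = 59
H → L → N → V → F: 18+14+10+14 = 56
H → L → V → F → N: 18+4+14+13 = 49
H → L → V → N → F: 18+4+10+13 = 45
H → N → F → L → V: 19+13+12+4 = 48
H → N → F → V → L: 19+13+14+4 = 50
… (10 more)
The minimum is 45.
One shortest path: H → L → V → N → F.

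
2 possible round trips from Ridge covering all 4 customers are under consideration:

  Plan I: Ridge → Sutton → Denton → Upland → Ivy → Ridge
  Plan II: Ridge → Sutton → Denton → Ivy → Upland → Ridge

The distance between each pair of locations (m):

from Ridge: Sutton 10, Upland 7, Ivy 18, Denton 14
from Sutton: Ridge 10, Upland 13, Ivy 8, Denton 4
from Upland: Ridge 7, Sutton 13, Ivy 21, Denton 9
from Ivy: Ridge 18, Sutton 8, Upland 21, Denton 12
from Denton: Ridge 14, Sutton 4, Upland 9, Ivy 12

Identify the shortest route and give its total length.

Plan I: 10 + 4 + 9 + 21 + 18 = 62
Plan II: 10 + 4 + 12 + 21 + 7 = 54

54 m — Plan II is the shortest.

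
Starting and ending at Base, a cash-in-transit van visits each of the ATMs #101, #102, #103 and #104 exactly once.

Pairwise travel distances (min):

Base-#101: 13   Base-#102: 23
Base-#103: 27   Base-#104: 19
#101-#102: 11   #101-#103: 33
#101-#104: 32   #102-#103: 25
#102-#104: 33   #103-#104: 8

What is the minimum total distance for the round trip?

Shortest round trip = 76 min.

Base - #101 - #102 - #103 - #104 - Base: 13+11+25+8+19 = 76
Base - #101 - #102 - #104 - #103 - Base: 13+11+33+8+27 = 92
Base - #101 - #103 - #102 - #104 - Base: 13+33+25+33+19 = 123
Base - #101 - #103 - #104 - #102 - Base: 13+33+8+33+23 = 110
Base - #101 - #104 - #102 - #103 - Base: 13+32+33+25+27 = 130
Base - #101 - #104 - #103 - #102 - Base: 13+32+8+25+23 = 101
Base - #102 - #101 - #103 - #104 - Base: 23+11+33+8+19 = 94
Base - #102 - #101 - #104 - #103 - Base: 23+11+32+8+27 = 101
Base - #102 - #103 - #101 - #104 - Base: 23+25+33+32+19 = 132
Base - #102 - #104 - #101 - #103 - Base: 23+33+32+33+27 = 148
Base - #103 - #101 - #102 - #104 - Base: 27+33+11+33+19 = 123
Base - #103 - #102 - #101 - #104 - Base: 27+25+11+32+19 = 114
The minimum is 76.
One optimal route: Base → #101 → #102 → #103 → #104 → Base (or its reverse).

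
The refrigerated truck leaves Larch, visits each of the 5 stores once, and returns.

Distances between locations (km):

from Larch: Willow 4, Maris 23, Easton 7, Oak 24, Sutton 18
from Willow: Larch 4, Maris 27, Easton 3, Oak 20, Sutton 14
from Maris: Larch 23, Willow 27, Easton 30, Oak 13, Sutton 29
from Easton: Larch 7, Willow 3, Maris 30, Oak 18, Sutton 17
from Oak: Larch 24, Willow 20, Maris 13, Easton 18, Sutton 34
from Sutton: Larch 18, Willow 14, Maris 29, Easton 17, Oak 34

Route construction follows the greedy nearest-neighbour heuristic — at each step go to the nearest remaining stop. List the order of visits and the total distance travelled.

Larch → [Willow:4 / Easton:7 / Sutton:18 / Maris:23 / Oak:24] → Willow (4)
Willow → [Easton:3 / Sutton:14 / Oak:20 / Maris:27] → Easton (3)
Easton → [Sutton:17 / Oak:18 / Maris:30] → Sutton (17)
Sutton → [Maris:29 / Oak:34] → Maris (29)
Maris → [Oak:13] → Oak (13)
Return Oak→Larch: 24.
Total = 4 + 3 + 17 + 29 + 13 + 24 = 90.

Nearest-neighbour total = 90 km; route Larch → Willow → Easton → Sutton → Maris → Oak → Larch.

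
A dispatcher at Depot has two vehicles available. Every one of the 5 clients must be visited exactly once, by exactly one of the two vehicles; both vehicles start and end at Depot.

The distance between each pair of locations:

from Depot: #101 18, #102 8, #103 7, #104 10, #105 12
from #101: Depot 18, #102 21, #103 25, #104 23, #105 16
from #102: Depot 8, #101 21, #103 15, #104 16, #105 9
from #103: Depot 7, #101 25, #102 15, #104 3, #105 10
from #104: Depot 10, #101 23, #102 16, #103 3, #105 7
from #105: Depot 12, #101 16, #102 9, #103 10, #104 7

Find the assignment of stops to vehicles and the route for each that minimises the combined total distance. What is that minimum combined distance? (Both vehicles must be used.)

Minimum combined distance: 67.

Try each way of splitting the stops between the two vehicles (each non-empty) and, for each split, find the best tour for each vehicle:
  {#101} + {#102, #103, #104, #105}: 36 + 34 = 70
  {#102} + {#101, #103, #104, #105}: 16 + 51 = 67
  {#101, #102} + {#103, #104, #105}: 47 + 29 = 76
  {#103} + {#101, #102, #104, #105}: 14 + 62 = 76
  {#101, #103} + {#102, #104, #105}: 50 + 34 = 84
  {#102, #103} + {#101, #104, #105}: 30 + 51 = 81
  … (15 splits in total)
Best: vehicle 1 Depot → #102 → Depot = 16; vehicle 2 Depot → #101 → #105 → #104 → #103 → Depot = 51; combined 67.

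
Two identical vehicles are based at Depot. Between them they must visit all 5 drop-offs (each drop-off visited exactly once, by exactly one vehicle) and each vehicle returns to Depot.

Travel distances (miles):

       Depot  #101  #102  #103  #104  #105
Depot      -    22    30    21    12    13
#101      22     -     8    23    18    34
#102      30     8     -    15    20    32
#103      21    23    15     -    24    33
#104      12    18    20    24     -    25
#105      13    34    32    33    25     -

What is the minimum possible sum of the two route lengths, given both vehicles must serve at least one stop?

Minimum combined distance: 100 miles.

Try each way of splitting the stops between the two vehicles (each non-empty) and, for each split, find the best tour for each vehicle:
  {#101} + {#102, #103, #104, #105}: 44 + 93 = 137
  {#102} + {#101, #103, #104, #105}: 60 + 99 = 159
  {#101, #102} + {#103, #104, #105}: 60 + 82 = 142
  {#103} + {#101, #102, #104, #105}: 42 + 83 = 125
  {#101, #103} + {#102, #104, #105}: 66 + 77 = 143
  {#102, #103} + {#101, #104, #105}: 66 + 77 = 143
  … (15 splits in total)
  {#101, #102, #103, #104} + {#105}: 74 + 26 = 100  ← best
Best: vehicle 1 Depot → #103 → #102 → #101 → #104 → Depot = 74; vehicle 2 Depot → #105 → Depot = 26; combined 100.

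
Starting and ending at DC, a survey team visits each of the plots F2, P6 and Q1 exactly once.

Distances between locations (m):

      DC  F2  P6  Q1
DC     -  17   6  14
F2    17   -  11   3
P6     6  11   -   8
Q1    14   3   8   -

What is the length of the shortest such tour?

Shortest round trip = 34 m.

DC - F2 - P6 - Q1 - DC: 17+11+8+14 = 50
DC - F2 - Q1 - P6 - DC: 17+3+8+6 = 34
DC - P6 - F2 - Q1 - DC: 6+11+3+14 = 34
The minimum is 34.
One optimal route: DC → F2 → Q1 → P6 → DC (or its reverse).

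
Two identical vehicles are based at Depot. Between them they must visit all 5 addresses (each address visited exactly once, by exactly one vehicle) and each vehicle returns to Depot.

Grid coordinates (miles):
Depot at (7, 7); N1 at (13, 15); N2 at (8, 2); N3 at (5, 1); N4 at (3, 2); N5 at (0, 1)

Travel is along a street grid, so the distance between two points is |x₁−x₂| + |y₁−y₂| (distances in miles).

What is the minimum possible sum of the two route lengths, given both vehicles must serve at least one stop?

There are 2^4 − 1 = 15 ways to divide the 5 stops into two non-empty groups. For each, the best each vehicle can do is its own shortest tour through its group:
  {N1} + {N2, N3, N4, N5}: 28 + 28 = 56
  {N2} + {N1, N3, N4, N5}: 12 + 54 = 66
  {N1, N2} + {N3, N4, N5}: 38 + 26 = 64
  {N3} + {N1, N2, N4, N5}: 16 + 54 = 70
  {N1, N3} + {N2, N4, N5}: 44 + 28 = 72
  {N2, N3} + {N1, N4, N5}: 18 + 54 = 72
  … (15 splits in total)
Best: vehicle 1 Depot → N1 → Depot = 28; vehicle 2 Depot → N2 → N3 → N5 → N4 → Depot = 28; combined 56.

56 miles — the smallest possible combined total.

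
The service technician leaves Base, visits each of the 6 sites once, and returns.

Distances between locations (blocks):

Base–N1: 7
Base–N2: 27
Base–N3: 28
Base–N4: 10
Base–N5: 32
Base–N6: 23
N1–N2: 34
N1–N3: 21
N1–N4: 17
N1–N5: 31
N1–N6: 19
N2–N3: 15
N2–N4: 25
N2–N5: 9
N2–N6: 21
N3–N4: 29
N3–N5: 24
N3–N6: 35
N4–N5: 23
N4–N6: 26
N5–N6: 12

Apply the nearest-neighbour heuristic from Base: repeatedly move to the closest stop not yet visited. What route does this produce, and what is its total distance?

Total distance 129 blocks via the nearest-neighbour route Base → N1 → N4 → N5 → N2 → N3 → N6 → Base.

From Base: distances to unvisited — N1=7, N4=10, N6=23, N2=27, N3=28, N5=32. Nearest is N1 (7).
From N1: distances to unvisited — N4=17, N6=19, N3=21, N5=31, N2=34. Nearest is N4 (17).
From N4: distances to unvisited — N5=23, N2=25, N6=26, N3=29. Nearest is N5 (23).
From N5: distances to unvisited — N2=9, N6=12, N3=24. Nearest is N2 (9).
From N2: distances to unvisited — N3=15, N6=21. Nearest is N3 (15).
From N3: distances to unvisited — N6=35. Nearest is N6 (35).
Return N6→Base: 23.
Total = 7 + 17 + 23 + 9 + 15 + 35 + 23 = 129.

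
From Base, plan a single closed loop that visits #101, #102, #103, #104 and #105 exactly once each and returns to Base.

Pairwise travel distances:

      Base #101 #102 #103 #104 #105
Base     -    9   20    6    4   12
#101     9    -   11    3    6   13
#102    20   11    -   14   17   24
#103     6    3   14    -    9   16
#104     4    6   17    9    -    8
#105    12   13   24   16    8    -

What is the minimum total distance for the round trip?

Base → #101 → #102 → #103 → #104 → #105 → Base: 9+11+14+9+8+12 = 63
Base → #101 → #102 → #103 → #105 → #104 → Base: 9+11+14+16+8+4 = 62
Base → #101 → #102 → #104 → #103 → #105 → Base: 9+11+17+9+16+12 = 74
Base → #101 → #102 → #104 → #105 → #103 → Base: 9+11+17+8+16+6 = 67
Base → #101 → #102 → #105 → #103 → #104 → Base: 9+11+24+16+9+4 = 73
Base → #101 → #102 → #105 → #104 → #103 → Base: 9+11+24+8+9+6 = 67
Base → #101 → #103 → #102 → #104 → #105 → Base: 9+3+14+17+8+12 = 63
Base → #101 → #103 → #102 → #105 → #104 → Base: 9+3+14+24+8+4 = 62
Base → #101 → #103 → #104 → #102 → #105 → Base: 9+3+9+17+24+12 = 74
Base → #101 → #103 → #104 → #105 → #102 → Base: 9+3+9+8+24+20 = 73
Base → #101 → #103 → #105 → #102 → #104 → Base: 9+3+16+24+17+4 = 73
Base → #101 → #103 → #105 → #104 → #102 → Base: 9+3+16+8+17+20 = 73
Base → #101 → #104 → #102 → #103 → #105 → Base: 9+6+17+14+16+12 = 74
Base → #101 → #104 → #102 → #105 → #103 → Base: 9+6+17+24+16+6 = 78
… (46 more)
Base → #103 → #101 → #102 → #105 → #104 → Base: 6+3+11+24+8+4 = 56  ← best
The minimum is 56.
One optimal route: Base → #103 → #101 → #102 → #105 → #104 → Base (or its reverse).

Shortest round trip = 56.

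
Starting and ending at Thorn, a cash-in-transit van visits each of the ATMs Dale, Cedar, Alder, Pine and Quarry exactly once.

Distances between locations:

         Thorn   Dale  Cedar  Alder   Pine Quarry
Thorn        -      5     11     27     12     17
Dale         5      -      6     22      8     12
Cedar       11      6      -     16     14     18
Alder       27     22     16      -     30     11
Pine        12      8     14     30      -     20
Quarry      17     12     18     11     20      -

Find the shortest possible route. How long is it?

Thorn - Dale - Cedar - Alder - Pine - Quarry - Thorn: 5+6+16+30+20+17 = 94
Thorn - Dale - Cedar - Alder - Quarry - Pine - Thorn: 5+6+16+11+20+12 = 70
Thorn - Dale - Cedar - Pine - Alder - Quarry - Thorn: 5+6+14+30+11+17 = 83
Thorn - Dale - Cedar - Pine - Quarry - Alder - Thorn: 5+6+14+20+11+27 = 83
Thorn - Dale - Cedar - Quarry - Alder - Pine - Thorn: 5+6+18+11+30+12 = 82
Thorn - Dale - Cedar - Quarry - Pine - Alder - Thorn: 5+6+18+20+30+27 = 106
Thorn - Dale - Alder - Cedar - Pine - Quarry - Thorn: 5+22+16+14+20+17 = 94
Thorn - Dale - Alder - Cedar - Quarry - Pine - Thorn: 5+22+16+18+20+12 = 93
Thorn - Dale - Alder - Pine - Cedar - Quarry - Thorn: 5+22+30+14+18+17 = 106
Thorn - Dale - Alder - Pine - Quarry - Cedar - Thorn: 5+22+30+20+18+11 = 106
Thorn - Dale - Alder - Quarry - Cedar - Pine - Thorn: 5+22+11+18+14+12 = 82
Thorn - Dale - Alder - Quarry - Pine - Cedar - Thorn: 5+22+11+20+14+11 = 83
Thorn - Dale - Pine - Cedar - Alder - Quarry - Thorn: 5+8+14+16+11+17 = 71
Thorn - Dale - Pine - Cedar - Quarry - Alder - Thorn: 5+8+14+18+11+27 = 83
… (46 more)
The minimum is 70.
One optimal route: Thorn → Dale → Cedar → Alder → Quarry → Pine → Thorn (or its reverse).

Shortest round trip = 70.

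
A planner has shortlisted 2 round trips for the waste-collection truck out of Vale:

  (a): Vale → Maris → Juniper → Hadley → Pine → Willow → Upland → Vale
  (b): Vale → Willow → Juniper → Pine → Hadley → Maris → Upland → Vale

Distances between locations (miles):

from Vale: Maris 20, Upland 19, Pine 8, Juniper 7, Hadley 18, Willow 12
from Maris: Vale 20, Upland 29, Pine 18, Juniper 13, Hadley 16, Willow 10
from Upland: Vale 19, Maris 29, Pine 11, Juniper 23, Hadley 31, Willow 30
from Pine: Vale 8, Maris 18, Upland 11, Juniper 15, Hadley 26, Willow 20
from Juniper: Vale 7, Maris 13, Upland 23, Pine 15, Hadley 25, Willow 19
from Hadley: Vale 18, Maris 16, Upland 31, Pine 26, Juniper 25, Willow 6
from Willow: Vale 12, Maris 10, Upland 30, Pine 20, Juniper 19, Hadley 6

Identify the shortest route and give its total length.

(a): 20 + 13 + 25 + 26 + 20 + 30 + 19 = 153
(b): 12 + 19 + 15 + 26 + 16 + 29 + 19 = 136

136 miles — (b) is the shortest.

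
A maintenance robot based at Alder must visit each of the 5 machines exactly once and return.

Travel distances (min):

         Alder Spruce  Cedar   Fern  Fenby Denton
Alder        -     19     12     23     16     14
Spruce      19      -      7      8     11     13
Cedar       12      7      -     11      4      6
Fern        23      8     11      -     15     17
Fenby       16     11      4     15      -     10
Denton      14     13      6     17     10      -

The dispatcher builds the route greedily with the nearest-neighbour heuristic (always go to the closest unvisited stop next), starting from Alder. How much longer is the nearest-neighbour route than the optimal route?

Alder: Cedar=12, Denton=14, Fenby=16, Spruce=19, Fern=23 ⇒ Cedar
Cedar: Fenby=4, Denton=6, Spruce=7, Fern=11 ⇒ Fenby
Fenby: Denton=10, Spruce=11, Fern=15 ⇒ Denton
Denton: Spruce=13, Fern=17 ⇒ Spruce
Spruce: Fern=8 ⇒ Fern
NN route Alder → Cedar → Fenby → Denton → Spruce → Fern → Alder costs 70.
Optimal: Alder → Spruce → Fern → Cedar → Fenby → Denton → Alder costs 66 (by enumerating all 60 distinct tours).
Excess = 70 − 66 = 4.

Excess over optimum: 4 min.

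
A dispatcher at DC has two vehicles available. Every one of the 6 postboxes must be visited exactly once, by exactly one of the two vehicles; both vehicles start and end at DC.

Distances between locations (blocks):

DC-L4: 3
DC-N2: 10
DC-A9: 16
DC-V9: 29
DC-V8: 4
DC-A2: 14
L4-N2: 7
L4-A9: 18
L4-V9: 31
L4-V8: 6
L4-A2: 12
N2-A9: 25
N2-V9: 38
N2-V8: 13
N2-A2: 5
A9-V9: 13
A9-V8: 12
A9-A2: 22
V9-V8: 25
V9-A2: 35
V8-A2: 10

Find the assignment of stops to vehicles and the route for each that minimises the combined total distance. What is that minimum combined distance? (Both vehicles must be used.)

There are 2^5 − 1 = 31 ways to divide the 6 stops into two non-empty groups. For each, the best each vehicle can do is its own shortest tour through its group:
  {L4} + {N2, A9, V9, V8, A2}: 6 + 79 = 85
  {N2} + {L4, A9, V9, V8, A2}: 20 + 79 = 99
  {L4, N2} + {A9, V9, V8, A2}: 20 + 78 = 98
  {A9} + {L4, N2, V9, V8, A2}: 32 + 79 = 111
  {L4, A9} + {N2, V9, V8, A2}: 37 + 79 = 116
  {N2, A9} + {L4, V9, V8, A2}: 51 + 79 = 130
  … (31 splits in total)
Best: vehicle 1 DC → L4 → DC = 6; vehicle 2 DC → N2 → A2 → A9 → V9 → V8 → DC = 79; combined 85.

Minimum combined distance: 85 blocks.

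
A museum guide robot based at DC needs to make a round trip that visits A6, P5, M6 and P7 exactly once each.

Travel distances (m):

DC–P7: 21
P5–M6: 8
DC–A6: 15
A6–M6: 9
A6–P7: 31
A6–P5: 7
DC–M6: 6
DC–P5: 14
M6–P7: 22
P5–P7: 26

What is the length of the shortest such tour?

There are 12 distinct closed tours to check (reversals are equivalent).
DC→A6→P5→M6→P7→DC: 15+7+8+22+21 = 73
DC→A6→P5→P7→M6→DC: 15+7+26+22+6 = 76
DC→A6→M6→P5→P7→DC: 15+9+8+26+21 = 79
DC→A6→M6→P7→P5→DC: 15+9+22+26+14 = 86
DC→A6→P7→P5→M6→DC: 15+31+26+8+6 = 86
DC→A6→P7→M6→P5→DC: 15+31+22+8+14 = 90
DC→P5→A6→M6→P7→DC: 14+7+9+22+21 = 73
DC→P5→A6→P7→M6→DC: 14+7+31+22+6 = 80
DC→P5→M6→A6→P7→DC: 14+8+9+31+21 = 83
DC→P5→P7→A6→M6→DC: 14+26+31+9+6 = 86
DC→M6→A6→P5→P7→DC: 6+9+7+26+21 = 69
DC→M6→P5→A6→P7→DC: 6+8+7+31+21 = 73
The minimum is 69.
One optimal route: DC → M6 → A6 → P5 → P7 → DC (or its reverse).

Shortest round trip = 69 m.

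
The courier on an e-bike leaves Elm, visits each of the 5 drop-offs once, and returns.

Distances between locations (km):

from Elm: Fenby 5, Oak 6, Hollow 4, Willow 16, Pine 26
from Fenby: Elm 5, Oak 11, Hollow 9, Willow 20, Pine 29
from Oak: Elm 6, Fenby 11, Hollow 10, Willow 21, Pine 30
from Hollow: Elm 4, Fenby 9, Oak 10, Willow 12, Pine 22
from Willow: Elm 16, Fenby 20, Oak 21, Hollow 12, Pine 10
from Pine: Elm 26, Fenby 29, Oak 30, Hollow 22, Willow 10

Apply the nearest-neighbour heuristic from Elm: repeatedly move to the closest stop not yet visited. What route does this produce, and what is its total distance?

At Elm the remaining stops are Hollow 4, Fenby 5, Oak 6, Willow 16, Pine 26; go to Hollow.
At Hollow the remaining stops are Fenby 9, Oak 10, Willow 12, Pine 22; go to Fenby.
At Fenby the remaining stops are Oak 11, Willow 20, Pine 29; go to Oak.
At Oak the remaining stops are Willow 21, Pine 30; go to Willow.
At Willow the remaining stops are Pine 10; go to Pine.
Return Pine→Elm: 26.
Total = 4 + 9 + 11 + 21 + 10 + 26 = 81.

Nearest-neighbour total = 81 km; route Elm → Hollow → Fenby → Oak → Willow → Pine → Elm.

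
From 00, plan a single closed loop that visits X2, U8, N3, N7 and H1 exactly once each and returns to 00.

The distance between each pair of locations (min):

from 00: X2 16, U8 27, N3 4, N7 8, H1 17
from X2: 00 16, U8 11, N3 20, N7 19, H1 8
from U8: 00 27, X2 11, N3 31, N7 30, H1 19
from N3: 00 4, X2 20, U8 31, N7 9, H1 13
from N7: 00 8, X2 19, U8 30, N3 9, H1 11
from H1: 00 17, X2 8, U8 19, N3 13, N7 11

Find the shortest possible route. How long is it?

With 5 stops there are 5!/2 = 60 distinct round trips (a route and its reverse cost the same).
00→X2→U8→N3→N7→H1→00: 16+11+31+9+11+17 = 95
00→X2→U8→N3→H1→N7→00: 16+11+31+13+11+8 = 90
00→X2→U8→N7→N3→H1→00: 16+11+30+9+13+17 = 96
00→X2→U8→N7→H1→N3→00: 16+11+30+11+13+4 = 85
00→X2→U8→H1→N3→N7→00: 16+11+19+13+9+8 = 76
00→X2→U8→H1→N7→N3→00: 16+11+19+11+9+4 = 70
00→X2→N3→U8→N7→H1→00: 16+20+31+30+11+17 = 125
00→X2→N3→U8→H1→N7→00: 16+20+31+19+11+8 = 105
00→X2→N3→N7→U8→H1→00: 16+20+9+30+19+17 = 111
00→X2→N3→N7→H1→U8→00: 16+20+9+11+19+27 = 102
00→X2→N3→H1→U8→N7→00: 16+20+13+19+30+8 = 106
00→X2→N3→H1→N7→U8→00: 16+20+13+11+30+27 = 117
00→X2→N7→U8→N3→H1→00: 16+19+30+31+13+17 = 126
00→X2→N7→U8→H1→N3→00: 16+19+30+19+13+4 = 101
… (46 more)
The minimum is 70.
One optimal route: 00 → X2 → U8 → H1 → N7 → N3 → 00 (or its reverse).

Shortest round trip = 70 min.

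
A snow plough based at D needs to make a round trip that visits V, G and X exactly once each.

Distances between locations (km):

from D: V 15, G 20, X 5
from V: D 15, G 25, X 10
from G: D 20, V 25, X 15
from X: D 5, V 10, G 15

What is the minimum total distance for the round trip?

There are 3 distinct closed tours to check (reversals are equivalent).
D-V-G-X-D: 15+25+15+5 = 60
D-V-X-G-D: 15+10+15+20 = 60
D-G-V-X-D: 20+25+10+5 = 60
The minimum is 60.
One optimal route: D → V → G → X → D (or its reverse).

Minimum total distance: 60 km.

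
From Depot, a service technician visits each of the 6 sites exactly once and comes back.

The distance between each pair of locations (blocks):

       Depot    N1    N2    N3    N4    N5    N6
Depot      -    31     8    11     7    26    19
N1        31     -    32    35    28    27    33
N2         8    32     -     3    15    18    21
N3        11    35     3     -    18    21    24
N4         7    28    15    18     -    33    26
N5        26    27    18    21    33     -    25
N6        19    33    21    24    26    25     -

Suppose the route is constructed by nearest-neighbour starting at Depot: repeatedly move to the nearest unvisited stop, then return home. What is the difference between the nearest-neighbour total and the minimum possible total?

13 blocks longer than the optimal tour.

Depot: N4=7, N2=8, N3=11, N6=19, N5=26, N1=31 ⇒ N4
N4: N2=15, N3=18, N6=26, N1=28, N5=33 ⇒ N2
N2: N3=3, N5=18, N6=21, N1=32 ⇒ N3
N3: N5=21, N6=24, N1=35 ⇒ N5
N5: N6=25, N1=27 ⇒ N6
N6: N1=33 ⇒ N1
NN route Depot → N4 → N2 → N3 → N5 → N6 → N1 → Depot costs 135.
Optimal: Depot → N2 → N3 → N6 → N5 → N1 → N4 → Depot costs 122 (by enumerating all 360 distinct tours).
Excess = 135 − 122 = 13.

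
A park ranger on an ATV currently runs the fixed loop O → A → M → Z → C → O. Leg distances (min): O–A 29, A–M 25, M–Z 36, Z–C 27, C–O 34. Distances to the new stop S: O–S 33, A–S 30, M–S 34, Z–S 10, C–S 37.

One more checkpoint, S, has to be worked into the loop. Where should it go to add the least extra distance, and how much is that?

+8 min — insert S between M and Z.

Insertion cost between consecutive stops i–j is d(i,S) + d(S,j) − d(i,j):
  between O and A: 33 + 30 − 29 = 34
  between A and M: 30 + 34 − 25 = 39
  between M and Z: 34 + 10 − 36 = 8
  between Z and C: 10 + 37 − 27 = 20
  between C and O: 37 + 33 − 34 = 36
Cheapest insertion is between M and Z, adding 8.
New total = 151 + 8 = 159.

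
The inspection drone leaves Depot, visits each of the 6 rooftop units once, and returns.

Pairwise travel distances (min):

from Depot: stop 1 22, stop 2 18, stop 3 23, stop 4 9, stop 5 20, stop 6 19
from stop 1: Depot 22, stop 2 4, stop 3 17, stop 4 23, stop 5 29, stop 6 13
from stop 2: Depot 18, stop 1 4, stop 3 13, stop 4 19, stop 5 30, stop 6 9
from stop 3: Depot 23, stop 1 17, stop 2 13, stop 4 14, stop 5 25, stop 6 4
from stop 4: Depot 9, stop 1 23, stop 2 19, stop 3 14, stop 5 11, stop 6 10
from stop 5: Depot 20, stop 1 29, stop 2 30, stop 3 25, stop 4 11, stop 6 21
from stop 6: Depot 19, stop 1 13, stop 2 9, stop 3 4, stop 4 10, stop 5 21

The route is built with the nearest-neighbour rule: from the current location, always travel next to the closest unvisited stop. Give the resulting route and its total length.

At Depot the remaining stops are stop 4 9, stop 2 18, stop 6 19, stop 5 20, stop 1 22, stop 3 23; go to stop 4.
At stop 4 the remaining stops are stop 6 10, stop 5 11, stop 3 14, stop 2 19, stop 1 23; go to stop 6.
At stop 6 the remaining stops are stop 3 4, stop 2 9, stop 1 13, stop 5 21; go to stop 3.
At stop 3 the remaining stops are stop 2 13, stop 1 17, stop 5 25; go to stop 2.
At stop 2 the remaining stops are stop 1 4, stop 5 30; go to stop 1.
At stop 1 the remaining stops are stop 5 29; go to stop 5.
Return stop 5→Depot: 20.
Total = 9 + 10 + 4 + 13 + 4 + 29 + 20 = 89.

Total distance 89 min via the nearest-neighbour route Depot → stop 4 → stop 6 → stop 3 → stop 2 → stop 1 → stop 5 → Depot.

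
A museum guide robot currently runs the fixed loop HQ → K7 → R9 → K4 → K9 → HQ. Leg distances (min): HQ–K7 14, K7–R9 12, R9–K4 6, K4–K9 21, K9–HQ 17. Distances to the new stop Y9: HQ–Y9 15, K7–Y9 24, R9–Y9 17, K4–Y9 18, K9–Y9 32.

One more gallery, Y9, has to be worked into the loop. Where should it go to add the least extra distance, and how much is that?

Adding 25 min by placing Y9 on the HQ–K7 leg.

Insertion cost between consecutive stops i–j is d(i,Y9) + d(Y9,j) − d(i,j):
  between HQ and K7: 15 + 24 − 14 = 25
  between K7 and R9: 24 + 17 − 12 = 29
  between R9 and K4: 17 + 18 − 6 = 29
  between K4 and K9: 18 + 32 − 21 = 29
  between K9 and HQ: 32 + 15 − 17 = 30
Cheapest insertion is between HQ and K7, adding 25.
New total = 70 + 25 = 95.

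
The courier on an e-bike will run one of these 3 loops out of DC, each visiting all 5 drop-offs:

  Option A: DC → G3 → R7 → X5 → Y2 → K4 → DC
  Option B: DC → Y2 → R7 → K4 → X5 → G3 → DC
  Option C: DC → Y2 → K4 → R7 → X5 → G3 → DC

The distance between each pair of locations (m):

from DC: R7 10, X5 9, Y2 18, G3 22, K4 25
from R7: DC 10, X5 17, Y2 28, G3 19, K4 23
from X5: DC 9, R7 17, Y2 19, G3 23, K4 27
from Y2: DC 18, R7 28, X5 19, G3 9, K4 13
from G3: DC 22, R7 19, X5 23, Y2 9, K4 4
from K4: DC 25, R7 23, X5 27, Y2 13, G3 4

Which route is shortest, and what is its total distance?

Shortest is Option A, total 115 m.

Option A: 22 + 19 + 17 + 19 + 13 + 25 = 115
Option B: 18 + 28 + 23 + 27 + 23 + 22 = 141
Option C: 18 + 13 + 23 + 17 + 23 + 22 = 116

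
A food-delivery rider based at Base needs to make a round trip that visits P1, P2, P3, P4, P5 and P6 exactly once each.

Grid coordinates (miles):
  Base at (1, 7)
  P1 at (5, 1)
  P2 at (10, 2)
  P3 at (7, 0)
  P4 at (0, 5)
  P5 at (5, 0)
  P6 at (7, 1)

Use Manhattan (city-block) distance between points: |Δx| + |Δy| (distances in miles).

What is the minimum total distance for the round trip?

Shortest round trip = 34 miles.

There are 360 distinct closed tours to check (reversals are equivalent).
Base → P1 → P2 → P3 → P4 → P5 → P6 → Base: 10+6+5+12+10+3+12 = 58
Base → P1 → P2 → P3 → P4 → P6 → P5 → Base: 10+6+5+12+11+3+11 = 58
Base → P1 → P2 → P3 → P5 → P4 → P6 → Base: 10+6+5+2+10+11+12 = 56
Base → P1 → P2 → P3 → P5 → P6 → P4 → Base: 10+6+5+2+3+11+3 = 40
Base → P1 → P2 → P3 → P6 → P4 → P5 → Base: 10+6+5+1+11+10+11 = 54
Base → P1 → P2 → P3 → P6 → P5 → P4 → Base: 10+6+5+1+3+10+3 = 38
Base → P1 → P2 → P4 → P3 → P5 → P6 → Base: 10+6+13+12+2+3+12 = 58
Base → P1 → P2 → P4 → P3 → P6 → P5 → Base: 10+6+13+12+1+3+11 = 56
… (352 more)
Base → P1 → P5 → P3 → P6 → P2 → P4 → Base: 10+1+2+1+4+13+3 = 34  ← best
The minimum is 34.
One optimal route: Base → P1 → P5 → P3 → P6 → P2 → P4 → Base (or its reverse).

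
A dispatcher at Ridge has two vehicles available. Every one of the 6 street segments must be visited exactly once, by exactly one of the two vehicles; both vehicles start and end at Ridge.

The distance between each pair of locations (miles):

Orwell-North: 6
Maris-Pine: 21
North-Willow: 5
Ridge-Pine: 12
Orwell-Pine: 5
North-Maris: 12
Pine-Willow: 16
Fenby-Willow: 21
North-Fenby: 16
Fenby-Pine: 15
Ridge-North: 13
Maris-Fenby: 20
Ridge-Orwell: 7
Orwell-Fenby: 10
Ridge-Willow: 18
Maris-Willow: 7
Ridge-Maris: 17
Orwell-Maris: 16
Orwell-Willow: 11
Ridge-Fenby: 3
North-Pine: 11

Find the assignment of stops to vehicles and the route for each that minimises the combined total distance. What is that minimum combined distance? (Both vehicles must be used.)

Check every non-empty split of the stops between the two vehicles; for each half take its own optimal tour:
  {Orwell} + {North, Maris, Fenby, Pine, Willow}: 14 + 58 = 72
  {North} + {Orwell, Maris, Fenby, Pine, Willow}: 26 + 58 = 84
  {Orwell, North} + {Maris, Fenby, Pine, Willow}: 26 + 58 = 84
  {Maris} + {Orwell, North, Fenby, Pine, Willow}: 34 + 52 = 86
  {Orwell, Maris} + {North, Fenby, Pine, Willow}: 40 + 52 = 92
  {North, Maris} + {Orwell, Fenby, Pine, Willow}: 42 + 52 = 94
  … (31 splits in total)
  {Fenby} + {Orwell, North, Maris, Pine, Willow}: 6 + 52 = 58  ← best
Best: vehicle 1 Ridge → Fenby → Ridge = 6; vehicle 2 Ridge → Orwell → Pine → North → Willow → Maris → Ridge = 52; combined 58.

58 miles — the smallest possible combined total.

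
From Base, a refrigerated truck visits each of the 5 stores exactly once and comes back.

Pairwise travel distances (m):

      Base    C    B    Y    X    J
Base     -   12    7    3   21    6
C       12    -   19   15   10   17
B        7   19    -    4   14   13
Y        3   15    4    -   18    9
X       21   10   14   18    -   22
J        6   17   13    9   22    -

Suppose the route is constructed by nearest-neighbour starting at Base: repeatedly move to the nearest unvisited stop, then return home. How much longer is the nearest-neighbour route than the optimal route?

Base: Y=3, J=6, B=7, C=12, X=21 ⇒ Y
Y: B=4, J=9, C=15, X=18 ⇒ B
B: J=13, X=14, C=19 ⇒ J
J: C=17, X=22 ⇒ C
C: X=10 ⇒ X
NN route Base → Y → B → J → C → X → Base costs 68.
Optimal: Base → Y → B → X → C → J → Base costs 54 (by enumerating all 60 distinct tours).
Excess = 68 − 54 = 14.

Excess over optimum: 14 m.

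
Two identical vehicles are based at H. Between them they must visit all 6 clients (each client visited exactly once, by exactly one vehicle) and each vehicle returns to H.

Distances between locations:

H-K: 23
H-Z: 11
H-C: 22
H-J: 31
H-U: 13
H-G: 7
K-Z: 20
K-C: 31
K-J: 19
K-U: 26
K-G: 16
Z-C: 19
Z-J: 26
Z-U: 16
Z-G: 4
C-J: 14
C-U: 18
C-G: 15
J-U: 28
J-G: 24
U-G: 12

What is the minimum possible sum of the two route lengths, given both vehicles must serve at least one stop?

109 — the smallest possible combined total.

There are 2^5 − 1 = 31 ways to divide the 6 stops into two non-empty groups. For each, the best each vehicle can do is its own shortest tour through its group:
  {K} + {Z, C, J, U, G}: 46 + 82 = 128
  {Z} + {K, C, J, U, G}: 22 + 87 = 109
  {K, Z} + {C, J, U, G}: 54 + 76 = 130
  {C} + {K, Z, J, U, G}: 44 + 91 = 135
  {K, C} + {Z, J, U, G}: 76 + 78 = 154
  {Z, C} + {K, J, U, G}: 52 + 83 = 135
  … (31 splits in total)
Best: vehicle 1 H → Z → H = 22; vehicle 2 H → U → C → J → K → G → H = 87; combined 109.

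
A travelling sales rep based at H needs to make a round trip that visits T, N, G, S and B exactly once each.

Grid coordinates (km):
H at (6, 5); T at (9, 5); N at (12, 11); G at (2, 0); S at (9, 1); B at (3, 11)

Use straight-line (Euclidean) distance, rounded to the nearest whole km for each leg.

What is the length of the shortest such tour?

H-T-N-G-S-B-H: 3+7+15+7+12+7 = 51
H-T-N-G-B-S-H: 3+7+15+11+12+5 = 53
H-T-N-S-G-B-H: 3+7+10+7+11+7 = 45
H-T-N-S-B-G-H: 3+7+10+12+11+6 = 49
H-T-N-B-G-S-H: 3+7+9+11+7+5 = 42
H-T-N-B-S-G-H: 3+7+9+12+7+6 = 44
H-T-G-N-S-B-H: 3+9+15+10+12+7 = 56
H-T-G-N-B-S-H: 3+9+15+9+12+5 = 53
H-T-G-S-N-B-H: 3+9+7+10+9+7 = 45
H-T-G-S-B-N-H: 3+9+7+12+9+8 = 48
H-T-G-B-N-S-H: 3+9+11+9+10+5 = 47
H-T-G-B-S-N-H: 3+9+11+12+10+8 = 53
H-T-S-N-G-B-H: 3+4+10+15+11+7 = 50
H-T-S-N-B-G-H: 3+4+10+9+11+6 = 43
… (46 more)
H-G-S-T-N-B-H: 6+7+4+7+9+7 = 40  ← best
The minimum is 40.
One optimal route: H → G → S → T → N → B → H (or its reverse).

Shortest round trip = 40 km.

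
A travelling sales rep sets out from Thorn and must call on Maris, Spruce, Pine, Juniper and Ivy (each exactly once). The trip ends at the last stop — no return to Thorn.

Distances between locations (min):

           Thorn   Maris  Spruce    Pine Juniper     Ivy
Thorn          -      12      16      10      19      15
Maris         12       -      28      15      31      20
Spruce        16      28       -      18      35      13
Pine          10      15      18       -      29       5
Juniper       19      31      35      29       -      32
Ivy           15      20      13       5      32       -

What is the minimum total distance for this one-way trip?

Minimum one-way distance = 80 min.

There are 5! = 120 possible orderings.
Thorn→Maris→Spruce→Pine→Juniper→Ivy: 12+28+18+29+32 = 119
Thorn→Maris→Spruce→Pine→Ivy→Juniper: 12+28+18+5+32 = 95
Thorn→Maris→Spruce→Juniper→Pine→Ivy: 12+28+35+29+5 = 109
Thorn→Maris→Spruce→Juniper→Ivy→Pine: 12+28+35+32+5 = 112
Thorn→Maris→Spruce→Ivy→Pine→Juniper: 12+28+13+5+29 = 87
Thorn→Maris→Spruce→Ivy→Juniper→Pine: 12+28+13+32+29 = 114
Thorn→Maris→Pine→Spruce→Juniper→Ivy: 12+15+18+35+32 = 112
Thorn→Maris→Pine→Spruce→Ivy→Juniper: 12+15+18+13+32 = 90
Thorn→Maris→Pine→Juniper→Spruce→Ivy: 12+15+29+35+13 = 104
Thorn→Maris→Pine→Juniper→Ivy→Spruce: 12+15+29+32+13 = 101
Thorn→Maris→Pine→Ivy→Spruce→Juniper: 12+15+5+13+35 = 80
Thorn→Maris→Pine→Ivy→Juniper→Spruce: 12+15+5+32+35 = 99
Thorn→Maris→Juniper→Spruce→Pine→Ivy: 12+31+35+18+5 = 101
Thorn→Maris→Juniper→Spruce→Ivy→Pine: 12+31+35+13+5 = 96
… (106 more)
The minimum is 80.
One shortest path: Thorn → Maris → Pine → Ivy → Spruce → Juniper.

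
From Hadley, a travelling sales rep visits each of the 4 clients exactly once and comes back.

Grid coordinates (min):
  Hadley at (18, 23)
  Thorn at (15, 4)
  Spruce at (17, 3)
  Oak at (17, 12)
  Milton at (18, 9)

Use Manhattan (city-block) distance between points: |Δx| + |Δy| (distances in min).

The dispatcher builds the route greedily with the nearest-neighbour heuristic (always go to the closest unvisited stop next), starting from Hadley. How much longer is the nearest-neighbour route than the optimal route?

Hadley: Oak=12, Milton=14, Spruce=21, Thorn=22 ⇒ Oak
Oak: Milton=4, Spruce=9, Thorn=10 ⇒ Milton
Milton: Spruce=7, Thorn=8 ⇒ Spruce
Spruce: Thorn=3 ⇒ Thorn
NN route Hadley → Oak → Milton → Spruce → Thorn → Hadley costs 48.
Optimal: Hadley → Oak → Thorn → Spruce → Milton → Hadley costs 46 (by enumerating all 12 distinct tours).
Excess = 48 − 46 = 2.

Excess over optimum: 2 min.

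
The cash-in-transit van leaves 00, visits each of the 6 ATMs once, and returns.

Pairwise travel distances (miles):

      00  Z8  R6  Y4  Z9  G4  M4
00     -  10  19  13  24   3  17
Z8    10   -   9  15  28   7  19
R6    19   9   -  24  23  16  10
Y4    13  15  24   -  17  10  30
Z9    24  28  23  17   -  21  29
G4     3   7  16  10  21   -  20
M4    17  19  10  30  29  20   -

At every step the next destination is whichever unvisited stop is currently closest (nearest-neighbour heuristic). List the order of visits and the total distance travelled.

From 00: distances to unvisited — G4=3, Z8=10, Y4=13, M4=17, R6=19, Z9=24. Nearest is G4 (3).
From G4: distances to unvisited — Z8=7, Y4=10, R6=16, M4=20, Z9=21. Nearest is Z8 (7).
From Z8: distances to unvisited — R6=9, Y4=15, M4=19, Z9=28. Nearest is R6 (9).
From R6: distances to unvisited — M4=10, Z9=23, Y4=24. Nearest is M4 (10).
From M4: distances to unvisited — Z9=29, Y4=30. Nearest is Z9 (29).
From Z9: distances to unvisited — Y4=17. Nearest is Y4 (17).
Return Y4→00: 13.
Total = 3 + 7 + 9 + 10 + 29 + 17 + 13 = 88.

Total distance 88 miles via the nearest-neighbour route 00 → G4 → Z8 → R6 → M4 → Z9 → Y4 → 00.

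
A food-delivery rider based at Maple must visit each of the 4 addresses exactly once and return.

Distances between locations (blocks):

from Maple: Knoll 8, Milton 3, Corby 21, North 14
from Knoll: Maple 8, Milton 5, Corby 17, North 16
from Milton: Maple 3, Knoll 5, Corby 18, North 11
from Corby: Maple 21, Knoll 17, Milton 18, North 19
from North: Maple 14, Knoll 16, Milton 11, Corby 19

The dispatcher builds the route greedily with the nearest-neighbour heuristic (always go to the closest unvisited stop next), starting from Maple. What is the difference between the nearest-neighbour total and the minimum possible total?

Excess over optimum: 6 blocks.

Maple: Milton=3, Knoll=8, North=14, Corby=21 ⇒ Milton
Milton: Knoll=5, North=11, Corby=18 ⇒ Knoll
Knoll: North=16, Corby=17 ⇒ North
North: Corby=19 ⇒ Corby
NN route Maple → Milton → Knoll → North → Corby → Maple costs 64.
Optimal: Maple → Knoll → Corby → North → Milton → Maple costs 58 (by enumerating all 12 distinct tours).
Excess = 64 − 58 = 6.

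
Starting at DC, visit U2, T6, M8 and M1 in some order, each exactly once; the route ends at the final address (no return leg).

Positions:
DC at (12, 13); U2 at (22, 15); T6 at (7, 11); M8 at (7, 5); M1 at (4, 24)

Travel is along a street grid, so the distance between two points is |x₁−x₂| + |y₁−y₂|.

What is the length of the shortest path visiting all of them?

There are 4! = 24 possible orderings.
DC→U2→T6→M8→M1: 12+19+6+22 = 59
DC→U2→T6→M1→M8: 12+19+16+22 = 69
DC→U2→M8→T6→M1: 12+25+6+16 = 59
DC→U2→M8→M1→T6: 12+25+22+16 = 75
DC→U2→M1→T6→M8: 12+27+16+6 = 61
DC→U2→M1→M8→T6: 12+27+22+6 = 67
DC→T6→U2→M8→M1: 7+19+25+22 = 73
DC→T6→U2→M1→M8: 7+19+27+22 = 75
DC→T6→M8→U2→M1: 7+6+25+27 = 65
DC→T6→M8→M1→U2: 7+6+22+27 = 62
DC→T6→M1→U2→M8: 7+16+27+25 = 75
DC→T6→M1→M8→U2: 7+16+22+25 = 70
DC→M8→U2→T6→M1: 13+25+19+16 = 73
DC→M8→U2→M1→T6: 13+25+27+16 = 81
… (10 more)
The minimum is 59.
One shortest path: DC → U2 → T6 → M8 → M1.

Shortest open route: 59.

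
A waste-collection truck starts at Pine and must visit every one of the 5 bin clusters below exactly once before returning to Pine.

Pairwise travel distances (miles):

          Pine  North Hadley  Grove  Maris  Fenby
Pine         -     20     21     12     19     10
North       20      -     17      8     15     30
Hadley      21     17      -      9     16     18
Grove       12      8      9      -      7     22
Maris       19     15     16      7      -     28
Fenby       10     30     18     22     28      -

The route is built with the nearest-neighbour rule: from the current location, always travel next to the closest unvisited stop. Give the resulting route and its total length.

Total distance 79 miles via the nearest-neighbour route Pine → Fenby → Hadley → Grove → Maris → North → Pine.

Pine → [Fenby:10 / Grove:12 / Maris:19 / North:20 / Hadley:21] → Fenby (10)
Fenby → [Hadley:18 / Grove:22 / Maris:28 / North:30] → Hadley (18)
Hadley → [Grove:9 / Maris:16 / North:17] → Grove (9)
Grove → [Maris:7 / North:8] → Maris (7)
Maris → [North:15] → North (15)
Return North→Pine: 20.
Total = 10 + 18 + 9 + 7 + 15 + 20 = 79.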